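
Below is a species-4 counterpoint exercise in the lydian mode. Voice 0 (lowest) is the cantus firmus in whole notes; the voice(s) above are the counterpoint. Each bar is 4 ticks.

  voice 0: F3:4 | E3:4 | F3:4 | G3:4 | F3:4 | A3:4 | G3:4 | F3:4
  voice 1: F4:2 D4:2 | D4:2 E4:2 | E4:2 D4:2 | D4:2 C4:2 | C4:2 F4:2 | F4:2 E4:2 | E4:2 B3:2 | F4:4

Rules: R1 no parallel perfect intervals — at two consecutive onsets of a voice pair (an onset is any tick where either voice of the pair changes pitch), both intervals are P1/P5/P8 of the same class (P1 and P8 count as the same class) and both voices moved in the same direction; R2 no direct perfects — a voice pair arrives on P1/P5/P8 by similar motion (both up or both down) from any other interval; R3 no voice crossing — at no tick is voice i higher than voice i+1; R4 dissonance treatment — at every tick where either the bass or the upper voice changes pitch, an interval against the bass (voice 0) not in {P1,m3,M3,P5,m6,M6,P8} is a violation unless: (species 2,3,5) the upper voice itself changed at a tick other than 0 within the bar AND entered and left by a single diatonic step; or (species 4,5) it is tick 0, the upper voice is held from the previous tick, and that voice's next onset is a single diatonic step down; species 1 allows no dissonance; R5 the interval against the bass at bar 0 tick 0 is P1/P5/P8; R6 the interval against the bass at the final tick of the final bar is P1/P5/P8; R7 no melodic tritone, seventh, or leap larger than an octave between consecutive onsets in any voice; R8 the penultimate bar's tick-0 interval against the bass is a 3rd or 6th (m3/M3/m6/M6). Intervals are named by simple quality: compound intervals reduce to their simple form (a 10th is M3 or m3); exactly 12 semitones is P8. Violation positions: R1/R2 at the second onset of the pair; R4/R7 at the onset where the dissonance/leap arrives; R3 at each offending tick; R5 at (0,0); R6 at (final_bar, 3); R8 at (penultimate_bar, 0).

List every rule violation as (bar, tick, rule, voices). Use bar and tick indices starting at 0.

(1, 0, R4, (0, 1))
(3, 2, R4, (0, 1))
(7, 0, R7, (1,))

bar 0: v0=F3 v1=F4 downbeat P8
bar 1: v0=E3 v1=D4 downbeat m7
bar 2: v0=F3 v1=E4 downbeat M7
bar 3: v0=G3 v1=D4 downbeat P5
bar 4: v0=F3 v1=C4 downbeat P5
bar 5: v0=A3 v1=F4 downbeat m6
bar 6: v0=G3 v1=E4 downbeat M6
bar 7: v0=F3 v1=F4 downbeat P8
  -> R4 @ bar 1 tick 0 v(0, 1): E3/D4 m7 untreated
  -> R4 @ bar 3 tick 2 v(0, 1): G3/C4 P4 untreated
  -> R7 @ bar 7 tick 0 v(1,): B3->F4 leap 6st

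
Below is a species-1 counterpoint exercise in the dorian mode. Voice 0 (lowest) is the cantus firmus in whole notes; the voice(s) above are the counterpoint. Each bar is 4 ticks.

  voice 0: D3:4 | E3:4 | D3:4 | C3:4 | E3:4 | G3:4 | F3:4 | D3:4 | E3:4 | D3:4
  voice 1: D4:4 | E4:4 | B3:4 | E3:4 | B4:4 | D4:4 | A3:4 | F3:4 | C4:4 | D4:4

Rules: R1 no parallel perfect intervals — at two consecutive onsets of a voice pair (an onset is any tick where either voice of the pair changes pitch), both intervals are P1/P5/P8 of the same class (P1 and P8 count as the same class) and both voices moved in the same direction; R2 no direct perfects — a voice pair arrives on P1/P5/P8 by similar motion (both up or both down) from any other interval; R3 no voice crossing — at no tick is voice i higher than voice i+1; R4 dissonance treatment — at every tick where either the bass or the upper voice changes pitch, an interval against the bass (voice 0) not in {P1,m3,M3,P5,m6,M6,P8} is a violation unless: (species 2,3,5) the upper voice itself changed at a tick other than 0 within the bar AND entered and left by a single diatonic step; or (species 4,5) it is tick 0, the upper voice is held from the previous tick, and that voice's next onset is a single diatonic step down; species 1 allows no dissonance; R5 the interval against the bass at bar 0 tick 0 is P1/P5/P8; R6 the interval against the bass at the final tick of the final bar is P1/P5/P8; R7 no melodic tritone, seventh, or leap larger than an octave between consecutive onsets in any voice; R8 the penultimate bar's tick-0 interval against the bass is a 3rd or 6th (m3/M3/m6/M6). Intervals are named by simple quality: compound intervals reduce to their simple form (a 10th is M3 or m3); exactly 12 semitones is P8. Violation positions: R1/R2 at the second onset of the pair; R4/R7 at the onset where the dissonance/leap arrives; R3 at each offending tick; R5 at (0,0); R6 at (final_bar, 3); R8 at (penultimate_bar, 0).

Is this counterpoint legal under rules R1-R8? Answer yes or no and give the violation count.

No (3 violations)

bar 0: v0=D3 v1=D4 (P8)
bar 1: v0=E3 v1=E4 (P8)
bar 2: v0=D3 v1=B3 (M6)
bar 3: v0=C3 v1=E3 (M3)
bar 4: v0=E3 v1=B4 (P5)
bar 5: v0=G3 v1=D4 (P5)
bar 6: v0=F3 v1=A3 (M3)
bar 7: v0=D3 v1=F3 (m3)
bar 8: v0=E3 v1=C4 (m6)
bar 9: v0=D3 v1=D4 (P8)
  R1 @ bar1.0: D3/D4 P8 -> E3/E4 P8 similar
  R2 @ bar4.0: C3/E3 M3 -> E3/B4 P5 similar
  R7 @ bar4.0: E3->B4 leap 19st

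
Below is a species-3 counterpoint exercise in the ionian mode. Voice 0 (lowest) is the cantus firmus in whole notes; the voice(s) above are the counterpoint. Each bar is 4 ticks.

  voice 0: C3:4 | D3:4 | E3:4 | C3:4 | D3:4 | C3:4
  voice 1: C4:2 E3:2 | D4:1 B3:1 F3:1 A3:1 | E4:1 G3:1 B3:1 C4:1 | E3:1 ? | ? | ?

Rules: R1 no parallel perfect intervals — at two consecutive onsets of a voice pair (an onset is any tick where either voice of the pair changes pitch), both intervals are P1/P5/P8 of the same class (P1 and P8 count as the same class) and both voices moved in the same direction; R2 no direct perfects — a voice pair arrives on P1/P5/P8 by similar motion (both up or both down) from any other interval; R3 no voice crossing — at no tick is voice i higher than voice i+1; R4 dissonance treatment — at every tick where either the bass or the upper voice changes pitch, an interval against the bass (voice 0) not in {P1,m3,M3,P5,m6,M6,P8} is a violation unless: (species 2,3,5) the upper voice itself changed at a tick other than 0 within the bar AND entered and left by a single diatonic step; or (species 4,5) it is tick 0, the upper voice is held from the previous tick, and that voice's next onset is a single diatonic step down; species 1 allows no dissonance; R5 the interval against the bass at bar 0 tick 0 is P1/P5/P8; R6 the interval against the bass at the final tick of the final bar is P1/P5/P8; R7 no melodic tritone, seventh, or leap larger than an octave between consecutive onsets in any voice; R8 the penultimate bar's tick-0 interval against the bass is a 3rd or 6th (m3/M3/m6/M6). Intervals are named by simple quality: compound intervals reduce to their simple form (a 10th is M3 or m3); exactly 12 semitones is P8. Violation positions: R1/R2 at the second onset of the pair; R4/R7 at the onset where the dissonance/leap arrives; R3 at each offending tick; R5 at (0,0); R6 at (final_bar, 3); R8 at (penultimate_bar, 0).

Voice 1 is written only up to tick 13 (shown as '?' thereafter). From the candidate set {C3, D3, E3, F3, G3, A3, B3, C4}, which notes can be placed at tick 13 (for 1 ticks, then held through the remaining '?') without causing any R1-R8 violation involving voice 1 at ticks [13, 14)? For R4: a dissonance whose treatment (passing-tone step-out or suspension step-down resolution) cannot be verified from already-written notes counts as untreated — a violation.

{A3, C3, C4, E3, G3}

C3: legal
D3: violates R4
E3: legal
F3: violates R4
G3: legal
A3: legal
B3: violates R4
C4: legal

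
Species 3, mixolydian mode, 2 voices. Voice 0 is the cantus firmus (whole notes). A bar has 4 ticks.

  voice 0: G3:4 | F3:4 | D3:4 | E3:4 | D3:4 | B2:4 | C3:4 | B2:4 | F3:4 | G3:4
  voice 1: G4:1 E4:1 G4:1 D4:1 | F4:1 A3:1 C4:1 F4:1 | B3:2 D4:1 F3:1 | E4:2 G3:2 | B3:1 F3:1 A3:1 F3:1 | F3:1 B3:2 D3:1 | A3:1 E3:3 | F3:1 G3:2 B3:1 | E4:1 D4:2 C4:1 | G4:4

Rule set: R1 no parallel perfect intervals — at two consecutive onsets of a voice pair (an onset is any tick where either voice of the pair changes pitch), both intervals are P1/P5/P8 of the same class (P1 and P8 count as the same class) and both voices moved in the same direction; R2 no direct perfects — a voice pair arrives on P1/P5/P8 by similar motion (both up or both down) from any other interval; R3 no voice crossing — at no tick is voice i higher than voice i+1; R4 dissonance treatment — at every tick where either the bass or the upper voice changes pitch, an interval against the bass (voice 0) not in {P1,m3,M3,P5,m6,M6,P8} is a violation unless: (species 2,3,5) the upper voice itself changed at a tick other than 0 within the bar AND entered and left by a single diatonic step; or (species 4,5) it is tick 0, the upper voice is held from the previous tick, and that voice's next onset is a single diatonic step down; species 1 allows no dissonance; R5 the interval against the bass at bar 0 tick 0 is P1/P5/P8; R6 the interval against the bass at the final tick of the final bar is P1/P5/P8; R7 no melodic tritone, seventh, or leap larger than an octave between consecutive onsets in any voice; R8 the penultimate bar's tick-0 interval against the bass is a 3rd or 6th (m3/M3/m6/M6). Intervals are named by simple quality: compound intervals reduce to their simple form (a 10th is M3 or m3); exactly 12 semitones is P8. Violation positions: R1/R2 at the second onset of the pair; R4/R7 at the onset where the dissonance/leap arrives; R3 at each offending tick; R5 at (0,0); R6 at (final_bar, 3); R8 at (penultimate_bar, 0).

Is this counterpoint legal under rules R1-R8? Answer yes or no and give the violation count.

bar 0: v0=G3 v1=G4 (P8)
bar 1: v0=F3 v1=F4 (P8)
bar 2: v0=D3 v1=B3 (M6)
bar 3: v0=E3 v1=E4 (P8)
bar 4: v0=D3 v1=B3 (M6)
bar 5: v0=B2 v1=F3 (TT)
bar 6: v0=C3 v1=A3 (M6)
bar 7: v0=B2 v1=F3 (TT)
bar 8: v0=F3 v1=E4 (M7)
bar 9: v0=G3 v1=G4 (P8)
  R7 @ bar2.0: F4->B3 leap 6st
  R2 @ bar3.0: D3/F3 m3 -> E3/E4 P8 similar
  R7 @ bar3.0: F3->E4 leap 11st
  R7 @ bar4.1: B3->F3 leap 6st
  R4 @ bar5.0: B2/F3 TT untreated
  R7 @ bar5.1: F3->B3 leap 6st
  R4 @ bar7.0: B2/F3 TT untreated
  R4 @ bar8.0: F3/E4 M7 untreated
  R7 @ bar8.0: B2->F3 leap 6st
  R8 @ bar8.0: penult M7 not 3rd/6th
  R2 @ bar9.0: F3/C4 P5 -> G3/G4 P8 similar

No (11 violations)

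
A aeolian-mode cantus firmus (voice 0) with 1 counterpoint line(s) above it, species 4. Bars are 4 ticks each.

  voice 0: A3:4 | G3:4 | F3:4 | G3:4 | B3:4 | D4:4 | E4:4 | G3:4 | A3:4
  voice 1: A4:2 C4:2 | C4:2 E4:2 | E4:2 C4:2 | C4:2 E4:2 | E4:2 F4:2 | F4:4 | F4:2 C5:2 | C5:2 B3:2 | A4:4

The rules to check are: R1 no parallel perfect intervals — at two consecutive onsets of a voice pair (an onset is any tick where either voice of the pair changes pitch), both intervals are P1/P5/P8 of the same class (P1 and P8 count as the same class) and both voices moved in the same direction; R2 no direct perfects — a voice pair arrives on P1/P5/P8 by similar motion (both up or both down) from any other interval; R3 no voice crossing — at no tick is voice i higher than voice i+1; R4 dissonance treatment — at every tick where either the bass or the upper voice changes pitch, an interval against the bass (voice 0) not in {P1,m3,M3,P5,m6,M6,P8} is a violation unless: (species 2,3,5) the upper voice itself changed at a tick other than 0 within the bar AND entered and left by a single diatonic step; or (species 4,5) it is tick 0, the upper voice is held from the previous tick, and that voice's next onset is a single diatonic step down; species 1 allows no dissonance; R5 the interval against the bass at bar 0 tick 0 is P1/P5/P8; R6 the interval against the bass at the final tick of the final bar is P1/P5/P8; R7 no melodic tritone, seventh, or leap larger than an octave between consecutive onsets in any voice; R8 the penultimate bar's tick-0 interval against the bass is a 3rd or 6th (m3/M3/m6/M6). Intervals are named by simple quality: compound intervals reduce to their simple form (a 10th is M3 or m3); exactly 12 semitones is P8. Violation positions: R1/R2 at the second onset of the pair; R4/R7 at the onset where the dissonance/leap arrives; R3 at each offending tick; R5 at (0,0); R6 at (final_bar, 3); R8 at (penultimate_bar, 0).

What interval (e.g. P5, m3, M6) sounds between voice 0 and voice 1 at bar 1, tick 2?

voice 0=G3 voice 1=E4 -> M6

M6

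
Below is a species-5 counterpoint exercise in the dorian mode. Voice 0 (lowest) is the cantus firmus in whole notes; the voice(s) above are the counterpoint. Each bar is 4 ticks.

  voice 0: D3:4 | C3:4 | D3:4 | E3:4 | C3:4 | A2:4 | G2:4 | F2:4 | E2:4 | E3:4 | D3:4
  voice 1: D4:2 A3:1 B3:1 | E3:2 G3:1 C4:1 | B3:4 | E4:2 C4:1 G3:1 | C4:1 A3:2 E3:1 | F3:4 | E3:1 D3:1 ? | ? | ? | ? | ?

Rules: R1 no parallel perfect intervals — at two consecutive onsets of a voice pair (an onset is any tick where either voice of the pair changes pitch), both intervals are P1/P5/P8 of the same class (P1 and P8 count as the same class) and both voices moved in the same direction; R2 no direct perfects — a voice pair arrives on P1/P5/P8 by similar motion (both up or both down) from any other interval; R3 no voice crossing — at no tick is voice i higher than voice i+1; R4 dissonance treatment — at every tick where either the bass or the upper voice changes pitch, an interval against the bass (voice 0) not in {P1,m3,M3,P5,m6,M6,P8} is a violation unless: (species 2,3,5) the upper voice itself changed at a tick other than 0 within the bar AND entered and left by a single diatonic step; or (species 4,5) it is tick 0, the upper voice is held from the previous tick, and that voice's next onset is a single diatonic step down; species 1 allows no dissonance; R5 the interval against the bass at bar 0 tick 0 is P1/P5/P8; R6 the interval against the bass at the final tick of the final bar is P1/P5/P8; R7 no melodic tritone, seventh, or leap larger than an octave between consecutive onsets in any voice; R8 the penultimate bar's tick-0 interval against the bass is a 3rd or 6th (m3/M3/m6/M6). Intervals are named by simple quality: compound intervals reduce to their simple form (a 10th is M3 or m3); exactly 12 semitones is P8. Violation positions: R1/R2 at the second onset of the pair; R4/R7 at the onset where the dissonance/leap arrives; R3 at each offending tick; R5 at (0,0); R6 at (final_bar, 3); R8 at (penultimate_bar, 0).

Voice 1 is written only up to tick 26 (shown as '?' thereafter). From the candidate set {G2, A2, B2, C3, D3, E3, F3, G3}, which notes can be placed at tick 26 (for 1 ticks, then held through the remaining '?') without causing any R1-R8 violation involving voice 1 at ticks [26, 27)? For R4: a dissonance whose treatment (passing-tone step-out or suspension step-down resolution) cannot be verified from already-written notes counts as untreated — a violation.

{B2, D3, E3, G2, G3}

G2: legal
A2: violates R4
B2: legal
C3: violates R4
D3: legal
E3: legal
F3: violates R4
G3: legal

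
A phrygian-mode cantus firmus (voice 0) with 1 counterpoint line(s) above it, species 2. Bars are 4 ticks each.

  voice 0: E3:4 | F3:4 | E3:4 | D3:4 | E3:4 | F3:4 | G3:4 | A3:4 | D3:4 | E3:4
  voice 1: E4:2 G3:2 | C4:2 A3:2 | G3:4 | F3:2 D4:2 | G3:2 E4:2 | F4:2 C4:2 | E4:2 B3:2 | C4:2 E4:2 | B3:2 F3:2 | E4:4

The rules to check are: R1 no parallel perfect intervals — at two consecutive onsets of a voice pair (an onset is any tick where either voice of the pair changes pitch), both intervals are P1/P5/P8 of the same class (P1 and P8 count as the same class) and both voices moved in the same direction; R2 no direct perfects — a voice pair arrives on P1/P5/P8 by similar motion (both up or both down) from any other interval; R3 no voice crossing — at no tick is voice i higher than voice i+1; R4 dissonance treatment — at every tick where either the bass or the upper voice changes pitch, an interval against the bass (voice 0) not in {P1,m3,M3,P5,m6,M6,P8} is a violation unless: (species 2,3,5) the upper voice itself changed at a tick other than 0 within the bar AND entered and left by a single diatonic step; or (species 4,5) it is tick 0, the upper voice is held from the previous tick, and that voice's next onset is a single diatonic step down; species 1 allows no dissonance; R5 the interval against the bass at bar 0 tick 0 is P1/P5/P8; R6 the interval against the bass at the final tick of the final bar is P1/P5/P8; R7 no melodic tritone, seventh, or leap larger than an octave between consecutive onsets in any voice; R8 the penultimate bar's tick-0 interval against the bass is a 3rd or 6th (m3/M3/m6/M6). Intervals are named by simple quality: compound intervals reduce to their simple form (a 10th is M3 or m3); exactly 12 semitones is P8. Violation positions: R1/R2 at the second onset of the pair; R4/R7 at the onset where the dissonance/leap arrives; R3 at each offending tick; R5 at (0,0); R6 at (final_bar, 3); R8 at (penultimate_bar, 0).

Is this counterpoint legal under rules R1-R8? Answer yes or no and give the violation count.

bar 0: v0=E3 v1=E4 (P8)
bar 1: v0=F3 v1=C4 (P5)
bar 2: v0=E3 v1=G3 (m3)
bar 3: v0=D3 v1=F3 (m3)
bar 4: v0=E3 v1=G3 (m3)
bar 5: v0=F3 v1=F4 (P8)
bar 6: v0=G3 v1=E4 (M6)
bar 7: v0=A3 v1=C4 (m3)
bar 8: v0=D3 v1=B3 (M6)
bar 9: v0=E3 v1=E4 (P8)
  R2 @ bar1.0: E3/G3 m3 -> F3/C4 P5 similar
  R1 @ bar5.0: E3/E4 P8 -> F3/F4 P8 similar
  R7 @ bar8.2: B3->F3 leap 6st
  R2 @ bar9.0: D3/F3 m3 -> E3/E4 P8 similar
  R7 @ bar9.0: F3->E4 leap 11st

No (5 violations)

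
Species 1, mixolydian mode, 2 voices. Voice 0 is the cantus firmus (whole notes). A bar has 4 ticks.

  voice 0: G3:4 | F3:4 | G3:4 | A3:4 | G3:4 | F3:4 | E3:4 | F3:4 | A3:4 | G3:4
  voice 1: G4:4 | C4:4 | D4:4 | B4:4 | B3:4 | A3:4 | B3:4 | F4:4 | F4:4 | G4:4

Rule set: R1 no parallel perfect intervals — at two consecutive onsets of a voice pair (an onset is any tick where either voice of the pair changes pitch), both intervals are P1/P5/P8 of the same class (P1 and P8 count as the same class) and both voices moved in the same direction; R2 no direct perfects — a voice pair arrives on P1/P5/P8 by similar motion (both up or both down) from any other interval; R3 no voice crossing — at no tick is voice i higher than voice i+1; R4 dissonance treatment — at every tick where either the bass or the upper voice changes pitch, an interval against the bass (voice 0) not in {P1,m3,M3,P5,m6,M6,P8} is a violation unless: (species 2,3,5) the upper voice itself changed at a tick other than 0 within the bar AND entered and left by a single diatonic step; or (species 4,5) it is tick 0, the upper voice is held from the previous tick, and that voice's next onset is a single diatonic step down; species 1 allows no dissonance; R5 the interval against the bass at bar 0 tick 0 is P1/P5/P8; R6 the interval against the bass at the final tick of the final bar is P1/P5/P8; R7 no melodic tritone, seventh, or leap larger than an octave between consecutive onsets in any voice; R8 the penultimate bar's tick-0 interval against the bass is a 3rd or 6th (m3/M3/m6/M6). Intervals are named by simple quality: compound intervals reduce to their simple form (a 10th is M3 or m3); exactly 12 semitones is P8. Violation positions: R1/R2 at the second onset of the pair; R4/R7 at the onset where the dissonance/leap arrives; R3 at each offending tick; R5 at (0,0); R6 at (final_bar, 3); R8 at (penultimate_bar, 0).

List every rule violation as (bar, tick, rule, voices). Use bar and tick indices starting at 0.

bar 0: v0=G3 v1=G4 downbeat P8
bar 1: v0=F3 v1=C4 downbeat P5
bar 2: v0=G3 v1=D4 downbeat P5
bar 3: v0=A3 v1=B4 downbeat M2
bar 4: v0=G3 v1=B3 downbeat M3
bar 5: v0=F3 v1=A3 downbeat M3
bar 6: v0=E3 v1=B3 downbeat P5
bar 7: v0=F3 v1=F4 downbeat P8
bar 8: v0=A3 v1=F4 downbeat m6
bar 9: v0=G3 v1=G4 downbeat P8
  -> R2 @ bar 1 tick 0 v(0, 1): G3/G4 P8 -> F3/C4 P5 similar
  -> R1 @ bar 2 tick 0 v(0, 1): F3/C4 P5 -> G3/D4 P5 similar
  -> R4 @ bar 3 tick 0 v(0, 1): A3/B4 M2 untreated
  -> R2 @ bar 7 tick 0 v(0, 1): E3/B3 P5 -> F3/F4 P8 similar
  -> R7 @ bar 7 tick 0 v(1,): B3->F4 leap 6st

(1, 0, R2, (0, 1))
(2, 0, R1, (0, 1))
(3, 0, R4, (0, 1))
(7, 0, R2, (0, 1))
(7, 0, R7, (1,))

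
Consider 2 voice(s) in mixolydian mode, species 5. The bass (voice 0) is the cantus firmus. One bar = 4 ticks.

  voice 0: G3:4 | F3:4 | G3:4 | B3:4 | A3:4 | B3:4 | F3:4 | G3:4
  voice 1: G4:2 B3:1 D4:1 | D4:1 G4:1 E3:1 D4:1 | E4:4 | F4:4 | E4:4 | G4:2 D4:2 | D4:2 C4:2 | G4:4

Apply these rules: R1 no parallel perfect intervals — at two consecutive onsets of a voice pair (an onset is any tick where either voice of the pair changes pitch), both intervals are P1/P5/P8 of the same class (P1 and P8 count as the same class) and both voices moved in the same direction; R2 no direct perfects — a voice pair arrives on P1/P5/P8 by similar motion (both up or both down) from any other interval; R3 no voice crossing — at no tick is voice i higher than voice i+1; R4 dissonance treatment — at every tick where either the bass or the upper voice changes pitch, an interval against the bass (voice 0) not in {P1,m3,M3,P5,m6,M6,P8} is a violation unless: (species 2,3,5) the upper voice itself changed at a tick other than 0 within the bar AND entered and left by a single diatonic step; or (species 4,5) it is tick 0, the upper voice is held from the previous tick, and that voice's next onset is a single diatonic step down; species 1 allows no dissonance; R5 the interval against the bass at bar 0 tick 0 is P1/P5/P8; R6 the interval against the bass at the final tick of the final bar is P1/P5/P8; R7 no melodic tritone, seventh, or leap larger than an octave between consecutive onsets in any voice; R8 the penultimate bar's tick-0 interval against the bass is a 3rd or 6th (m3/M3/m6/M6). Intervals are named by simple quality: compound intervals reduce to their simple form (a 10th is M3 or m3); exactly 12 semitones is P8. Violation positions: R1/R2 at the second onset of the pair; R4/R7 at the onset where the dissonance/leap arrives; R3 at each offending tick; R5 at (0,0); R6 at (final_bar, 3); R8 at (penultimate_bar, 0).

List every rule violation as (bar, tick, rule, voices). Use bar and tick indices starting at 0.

(1, 1, R4, (0, 1))
(1, 2, R3, (0, 1))
(1, 2, R4, (0, 1))
(1, 2, R7, (1,))
(1, 3, R7, (1,))
(3, 0, R4, (0, 1))
(4, 0, R2, (0, 1))
(6, 0, R7, (0,))
(7, 0, R2, (0, 1))

bar 0: v0=G3 v1=G4 downbeat P8
bar 1: v0=F3 v1=D4 downbeat M6
bar 2: v0=G3 v1=E4 downbeat M6
bar 3: v0=B3 v1=F4 downbeat TT
bar 4: v0=A3 v1=E4 downbeat P5
bar 5: v0=B3 v1=G4 downbeat m6
bar 6: v0=F3 v1=D4 downbeat M6
bar 7: v0=G3 v1=G4 downbeat P8
  -> R4 @ bar 1 tick 1 v(0, 1): F3/G4 M2 untreated
  -> R3 @ bar 1 tick 2 v(0, 1): F3 above E3
  -> R4 @ bar 1 tick 2 v(0, 1): F3/E3 m2 untreated
  -> R7 @ bar 1 tick 2 v(1,): G4->E3 leap 15st
  -> R7 @ bar 1 tick 3 v(1,): E3->D4 leap 10st
  -> R4 @ bar 3 tick 0 v(0, 1): B3/F4 TT untreated
  -> R2 @ bar 4 tick 0 v(0, 1): B3/F4 TT -> A3/E4 P5 similar
  -> R7 @ bar 6 tick 0 v(0,): B3->F3 leap 6st
  -> R2 @ bar 7 tick 0 v(0, 1): F3/C4 P5 -> G3/G4 P8 similar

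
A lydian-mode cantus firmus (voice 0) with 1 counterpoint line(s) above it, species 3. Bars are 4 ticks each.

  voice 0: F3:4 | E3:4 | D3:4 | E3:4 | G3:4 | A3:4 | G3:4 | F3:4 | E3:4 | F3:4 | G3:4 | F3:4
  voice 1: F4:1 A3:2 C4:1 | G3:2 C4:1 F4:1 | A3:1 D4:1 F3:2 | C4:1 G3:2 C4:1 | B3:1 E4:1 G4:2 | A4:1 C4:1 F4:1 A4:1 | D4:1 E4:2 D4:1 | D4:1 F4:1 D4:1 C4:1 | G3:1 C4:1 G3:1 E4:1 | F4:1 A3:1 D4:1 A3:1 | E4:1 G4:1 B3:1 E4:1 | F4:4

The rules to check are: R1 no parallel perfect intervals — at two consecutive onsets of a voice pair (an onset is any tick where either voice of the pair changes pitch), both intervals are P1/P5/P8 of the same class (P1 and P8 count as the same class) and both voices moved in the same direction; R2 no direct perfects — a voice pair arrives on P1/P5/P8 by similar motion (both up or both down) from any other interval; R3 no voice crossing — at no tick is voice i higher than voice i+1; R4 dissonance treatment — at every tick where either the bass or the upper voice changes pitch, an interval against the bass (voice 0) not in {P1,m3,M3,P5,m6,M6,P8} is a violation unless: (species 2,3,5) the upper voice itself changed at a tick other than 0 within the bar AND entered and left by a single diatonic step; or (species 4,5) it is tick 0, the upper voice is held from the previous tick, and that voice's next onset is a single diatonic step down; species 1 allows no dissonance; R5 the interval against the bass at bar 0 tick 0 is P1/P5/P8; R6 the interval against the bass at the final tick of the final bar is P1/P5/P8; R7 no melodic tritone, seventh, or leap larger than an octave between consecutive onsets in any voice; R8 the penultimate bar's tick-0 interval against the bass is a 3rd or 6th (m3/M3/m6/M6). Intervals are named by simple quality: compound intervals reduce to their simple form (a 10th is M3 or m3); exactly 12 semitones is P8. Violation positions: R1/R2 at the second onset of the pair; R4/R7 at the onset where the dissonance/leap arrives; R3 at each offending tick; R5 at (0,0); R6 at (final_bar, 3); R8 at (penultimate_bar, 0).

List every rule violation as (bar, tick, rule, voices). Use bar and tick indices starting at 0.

bar 0: v0=F3 v1=F4 downbeat P8
bar 1: v0=E3 v1=G3 downbeat m3
bar 2: v0=D3 v1=A3 downbeat P5
bar 3: v0=E3 v1=C4 downbeat m6
bar 4: v0=G3 v1=B3 downbeat M3
bar 5: v0=A3 v1=A4 downbeat P8
bar 6: v0=G3 v1=D4 downbeat P5
bar 7: v0=F3 v1=D4 downbeat M6
bar 8: v0=E3 v1=G3 downbeat m3
bar 9: v0=F3 v1=F4 downbeat P8
bar 10: v0=G3 v1=E4 downbeat M6
bar 11: v0=F3 v1=F4 downbeat P8
  -> R4 @ bar 1 tick 3 v(0, 1): E3/F4 m2 untreated
  -> R2 @ bar 2 tick 0 v(0, 1): E3/F4 m2 -> D3/A3 P5 similar
  -> R1 @ bar 5 tick 0 v(0, 1): G3/G4 P8 -> A3/A4 P8 similar
  -> R2 @ bar 6 tick 0 v(0, 1): A3/A4 P8 -> G3/D4 P5 similar
  -> R1 @ bar 9 tick 0 v(0, 1): E3/E4 P8 -> F3/F4 P8 similar

(1, 3, R4, (0, 1))
(2, 0, R2, (0, 1))
(5, 0, R1, (0, 1))
(6, 0, R2, (0, 1))
(9, 0, R1, (0, 1))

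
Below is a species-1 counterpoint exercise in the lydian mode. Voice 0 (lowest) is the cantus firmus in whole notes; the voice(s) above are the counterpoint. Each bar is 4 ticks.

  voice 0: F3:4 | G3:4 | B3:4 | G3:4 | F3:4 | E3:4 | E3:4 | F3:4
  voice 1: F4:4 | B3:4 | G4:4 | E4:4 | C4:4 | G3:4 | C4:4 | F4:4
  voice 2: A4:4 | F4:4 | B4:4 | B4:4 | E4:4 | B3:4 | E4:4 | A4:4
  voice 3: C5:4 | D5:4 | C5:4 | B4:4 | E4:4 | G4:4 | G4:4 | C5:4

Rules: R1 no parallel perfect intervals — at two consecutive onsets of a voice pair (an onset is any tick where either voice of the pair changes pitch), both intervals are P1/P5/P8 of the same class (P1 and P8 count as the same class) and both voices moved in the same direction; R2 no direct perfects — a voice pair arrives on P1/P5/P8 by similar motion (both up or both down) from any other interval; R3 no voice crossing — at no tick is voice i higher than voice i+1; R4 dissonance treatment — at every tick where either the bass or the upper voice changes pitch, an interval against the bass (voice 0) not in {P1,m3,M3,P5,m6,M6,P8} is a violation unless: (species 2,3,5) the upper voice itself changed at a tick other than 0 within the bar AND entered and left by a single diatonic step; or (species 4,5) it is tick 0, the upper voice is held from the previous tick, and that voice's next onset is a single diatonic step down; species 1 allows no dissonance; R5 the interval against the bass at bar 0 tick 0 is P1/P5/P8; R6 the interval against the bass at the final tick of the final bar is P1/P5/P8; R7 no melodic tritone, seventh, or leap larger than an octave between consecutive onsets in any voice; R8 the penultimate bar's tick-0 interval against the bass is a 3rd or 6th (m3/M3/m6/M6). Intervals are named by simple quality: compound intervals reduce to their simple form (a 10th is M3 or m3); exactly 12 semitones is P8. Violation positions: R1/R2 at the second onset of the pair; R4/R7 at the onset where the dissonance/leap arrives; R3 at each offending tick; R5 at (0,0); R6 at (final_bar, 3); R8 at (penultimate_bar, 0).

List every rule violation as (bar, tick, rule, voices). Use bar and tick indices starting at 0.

(0, 0, R5, (0, 2))
(1, 0, R1, (0, 3))
(1, 0, R4, (0, 2))
(1, 0, R7, (1,))
(2, 0, R2, (0, 2))
(2, 0, R4, (0, 3))
(2, 0, R7, (2,))
(3, 0, R2, (1, 3))
(4, 0, R1, (2, 3))
(4, 0, R2, (0, 1))
(4, 0, R4, (0, 2))
(4, 0, R4, (0, 3))
(5, 0, R2, (0, 2))
(6, 0, R8, (0, 2))
(7, 0, R1, (1, 3))
(7, 0, R2, (0, 1))
(7, 0, R2, (0, 3))
(7, 3, R6, (0, 2))

bar 0: v0=F3 v1=F4 v2=A4 v3=C5 downbeat P5
bar 1: v0=G3 v1=B3 v2=F4 v3=D5 downbeat P5
bar 2: v0=B3 v1=G4 v2=B4 v3=C5 downbeat m2
bar 3: v0=G3 v1=E4 v2=B4 v3=B4 downbeat M3
bar 4: v0=F3 v1=C4 v2=E4 v3=E4 downbeat M7
bar 5: v0=E3 v1=G3 v2=B3 v3=G4 downbeat m3
bar 6: v0=E3 v1=C4 v2=E4 v3=G4 downbeat m3
bar 7: v0=F3 v1=F4 v2=A4 v3=C5 downbeat P5
  -> R5 @ bar 0 tick 0 v(0, 2): opens on M3
  -> R1 @ bar 1 tick 0 v(0, 3): F3/C5 P5 -> G3/D5 P5 similar
  -> R4 @ bar 1 tick 0 v(0, 2): G3/F4 m7 untreated
  -> R7 @ bar 1 tick 0 v(1,): F4->B3 leap 6st
  -> R2 @ bar 2 tick 0 v(0, 2): G3/F4 m7 -> B3/B4 P8 similar
  -> R4 @ bar 2 tick 0 v(0, 3): B3/C5 m2 untreated
  -> R7 @ bar 2 tick 0 v(2,): F4->B4 leap 6st
  -> R2 @ bar 3 tick 0 v(1, 3): G4/C5 P4 -> E4/B4 P5 similar
  -> R1 @ bar 4 tick 0 v(2, 3): B4/B4 P1 -> E4/E4 P1 similar
  -> R2 @ bar 4 tick 0 v(0, 1): G3/E4 M6 -> F3/C4 P5 similar
  -> R4 @ bar 4 tick 0 v(0, 2): F3/E4 M7 untreated
  -> R4 @ bar 4 tick 0 v(0, 3): F3/E4 M7 untreated
  -> R2 @ bar 5 tick 0 v(0, 2): F3/E4 M7 -> E3/B3 P5 similar
  -> R8 @ bar 6 tick 0 v(0, 2): penult P8 not 3rd/6th
  -> R1 @ bar 7 tick 0 v(1, 3): C4/G4 P5 -> F4/C5 P5 similar
  -> R2 @ bar 7 tick 0 v(0, 1): E3/C4 m6 -> F3/F4 P8 similar
  -> R2 @ bar 7 tick 0 v(0, 3): E3/G4 m3 -> F3/C5 P5 similar
  -> R6 @ bar 7 tick 3 v(0, 2): closes on M3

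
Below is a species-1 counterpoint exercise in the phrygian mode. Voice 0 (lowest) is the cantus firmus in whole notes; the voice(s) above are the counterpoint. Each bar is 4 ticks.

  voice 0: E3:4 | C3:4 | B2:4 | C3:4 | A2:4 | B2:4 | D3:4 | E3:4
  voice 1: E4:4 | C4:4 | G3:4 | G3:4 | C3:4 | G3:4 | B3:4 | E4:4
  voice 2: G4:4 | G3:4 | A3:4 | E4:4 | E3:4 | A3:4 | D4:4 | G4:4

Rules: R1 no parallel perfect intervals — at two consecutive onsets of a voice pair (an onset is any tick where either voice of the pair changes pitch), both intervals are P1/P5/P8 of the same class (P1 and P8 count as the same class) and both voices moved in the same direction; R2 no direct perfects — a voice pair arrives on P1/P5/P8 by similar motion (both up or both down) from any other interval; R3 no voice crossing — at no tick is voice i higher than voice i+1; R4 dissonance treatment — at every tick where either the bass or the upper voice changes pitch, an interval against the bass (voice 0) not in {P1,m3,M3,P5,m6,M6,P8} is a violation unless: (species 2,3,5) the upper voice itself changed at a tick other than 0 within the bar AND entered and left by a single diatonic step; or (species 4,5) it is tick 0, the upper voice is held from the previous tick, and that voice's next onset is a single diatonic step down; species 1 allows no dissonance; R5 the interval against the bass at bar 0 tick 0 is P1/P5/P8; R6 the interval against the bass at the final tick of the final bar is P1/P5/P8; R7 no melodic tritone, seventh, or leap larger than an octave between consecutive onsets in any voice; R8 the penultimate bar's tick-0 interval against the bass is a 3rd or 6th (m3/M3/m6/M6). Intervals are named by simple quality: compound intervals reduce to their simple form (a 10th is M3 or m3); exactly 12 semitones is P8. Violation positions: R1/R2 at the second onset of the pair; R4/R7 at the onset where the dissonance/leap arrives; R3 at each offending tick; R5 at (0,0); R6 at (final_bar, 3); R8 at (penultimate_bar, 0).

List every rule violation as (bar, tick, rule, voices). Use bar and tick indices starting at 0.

bar 0: v0=E3 v1=E4 v2=G4 downbeat m3
bar 1: v0=C3 v1=C4 v2=G3 downbeat P5
bar 2: v0=B2 v1=G3 v2=A3 downbeat m7
bar 3: v0=C3 v1=G3 v2=E4 downbeat M3
bar 4: v0=A2 v1=C3 v2=E3 downbeat P5
bar 5: v0=B2 v1=G3 v2=A3 downbeat m7
bar 6: v0=D3 v1=B3 v2=D4 downbeat P8
bar 7: v0=E3 v1=E4 v2=G4 downbeat m3
  -> R5 @ bar 0 tick 0 v(0, 2): opens on m3
  -> R1 @ bar 1 tick 0 v(0, 1): E3/E4 P8 -> C3/C4 P8 similar
  -> R2 @ bar 1 tick 0 v(0, 2): E3/G4 m3 -> C3/G3 P5 similar
  -> R3 @ bar 1 tick 0 v(1, 2): C4 above G3
  -> R3 @ bar 1 tick 1 v(1, 2): C4 above G3
  -> R3 @ bar 1 tick 2 v(1, 2): C4 above G3
  -> R3 @ bar 1 tick 3 v(1, 2): C4 above G3
  -> R4 @ bar 2 tick 0 v(0, 2): B2/A3 m7 untreated
  -> R2 @ bar 4 tick 0 v(0, 2): C3/E4 M3 -> A2/E3 P5 similar
  -> R4 @ bar 5 tick 0 v(0, 2): B2/A3 m7 untreated
  -> R2 @ bar 6 tick 0 v(0, 2): B2/A3 m7 -> D3/D4 P8 similar
  -> R8 @ bar 6 tick 0 v(0, 2): penult P8 not 3rd/6th
  -> R2 @ bar 7 tick 0 v(0, 1): D3/B3 M6 -> E3/E4 P8 similar
  -> R6 @ bar 7 tick 3 v(0, 2): closes on m3

(0, 0, R5, (0, 2))
(1, 0, R1, (0, 1))
(1, 0, R2, (0, 2))
(1, 0, R3, (1, 2))
(1, 1, R3, (1, 2))
(1, 2, R3, (1, 2))
(1, 3, R3, (1, 2))
(2, 0, R4, (0, 2))
(4, 0, R2, (0, 2))
(5, 0, R4, (0, 2))
(6, 0, R2, (0, 2))
(6, 0, R8, (0, 2))
(7, 0, R2, (0, 1))
(7, 3, R6, (0, 2))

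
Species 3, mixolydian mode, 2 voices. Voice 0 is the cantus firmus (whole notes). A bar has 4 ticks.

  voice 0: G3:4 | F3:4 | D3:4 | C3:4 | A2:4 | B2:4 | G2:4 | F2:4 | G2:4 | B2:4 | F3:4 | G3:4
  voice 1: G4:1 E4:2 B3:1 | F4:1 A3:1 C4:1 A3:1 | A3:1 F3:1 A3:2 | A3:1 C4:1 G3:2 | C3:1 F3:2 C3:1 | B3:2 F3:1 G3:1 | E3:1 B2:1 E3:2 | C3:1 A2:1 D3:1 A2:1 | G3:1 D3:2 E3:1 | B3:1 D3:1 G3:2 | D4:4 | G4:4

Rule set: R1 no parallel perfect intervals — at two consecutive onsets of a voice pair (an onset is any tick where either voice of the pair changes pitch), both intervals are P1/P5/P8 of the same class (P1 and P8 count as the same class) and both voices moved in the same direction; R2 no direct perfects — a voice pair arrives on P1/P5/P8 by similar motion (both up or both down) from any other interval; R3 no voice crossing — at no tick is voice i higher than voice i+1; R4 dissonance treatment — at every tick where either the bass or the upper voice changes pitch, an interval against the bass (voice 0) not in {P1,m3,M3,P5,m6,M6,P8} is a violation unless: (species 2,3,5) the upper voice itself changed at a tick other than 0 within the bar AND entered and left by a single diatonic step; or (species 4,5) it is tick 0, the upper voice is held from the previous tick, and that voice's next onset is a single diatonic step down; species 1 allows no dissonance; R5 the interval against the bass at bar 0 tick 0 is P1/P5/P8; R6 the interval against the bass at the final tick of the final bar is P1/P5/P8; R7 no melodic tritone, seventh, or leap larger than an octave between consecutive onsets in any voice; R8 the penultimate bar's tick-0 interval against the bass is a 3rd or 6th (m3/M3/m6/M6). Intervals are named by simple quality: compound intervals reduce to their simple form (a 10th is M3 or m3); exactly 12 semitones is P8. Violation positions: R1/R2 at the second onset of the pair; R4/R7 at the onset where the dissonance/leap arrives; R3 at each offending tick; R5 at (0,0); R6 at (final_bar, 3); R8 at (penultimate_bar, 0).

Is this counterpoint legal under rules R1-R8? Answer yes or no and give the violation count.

No (11 violations)

bar 0: v0=G3 v1=G4 (P8)
bar 1: v0=F3 v1=F4 (P8)
bar 2: v0=D3 v1=A3 (P5)
bar 3: v0=C3 v1=A3 (M6)
bar 4: v0=A2 v1=C3 (m3)
bar 5: v0=B2 v1=B3 (P8)
bar 6: v0=G2 v1=E3 (M6)
bar 7: v0=F2 v1=C3 (P5)
bar 8: v0=G2 v1=G3 (P8)
bar 9: v0=B2 v1=B3 (P8)
bar 10: v0=F3 v1=D4 (M6)
bar 11: v0=G3 v1=G4 (P8)
  R7 @ bar1.0: B3->F4 leap 6st
  R2 @ bar5.0: A2/C3 m3 -> B2/B3 P8 similar
  R7 @ bar5.0: C3->B3 leap 11st
  R4 @ bar5.2: B2/F3 TT untreated
  R7 @ bar5.2: B3->F3 leap 6st
  R2 @ bar7.0: G2/E3 M6 -> F2/C3 P5 similar
  R2 @ bar8.0: F2/A2 M3 -> G2/G3 P8 similar
  R7 @ bar8.0: A2->G3 leap 10st
  R2 @ bar9.0: G2/E3 M6 -> B2/B3 P8 similar
  R7 @ bar10.0: B2->F3 leap 6st
  R2 @ bar11.0: F3/D4 M6 -> G3/G4 P8 similar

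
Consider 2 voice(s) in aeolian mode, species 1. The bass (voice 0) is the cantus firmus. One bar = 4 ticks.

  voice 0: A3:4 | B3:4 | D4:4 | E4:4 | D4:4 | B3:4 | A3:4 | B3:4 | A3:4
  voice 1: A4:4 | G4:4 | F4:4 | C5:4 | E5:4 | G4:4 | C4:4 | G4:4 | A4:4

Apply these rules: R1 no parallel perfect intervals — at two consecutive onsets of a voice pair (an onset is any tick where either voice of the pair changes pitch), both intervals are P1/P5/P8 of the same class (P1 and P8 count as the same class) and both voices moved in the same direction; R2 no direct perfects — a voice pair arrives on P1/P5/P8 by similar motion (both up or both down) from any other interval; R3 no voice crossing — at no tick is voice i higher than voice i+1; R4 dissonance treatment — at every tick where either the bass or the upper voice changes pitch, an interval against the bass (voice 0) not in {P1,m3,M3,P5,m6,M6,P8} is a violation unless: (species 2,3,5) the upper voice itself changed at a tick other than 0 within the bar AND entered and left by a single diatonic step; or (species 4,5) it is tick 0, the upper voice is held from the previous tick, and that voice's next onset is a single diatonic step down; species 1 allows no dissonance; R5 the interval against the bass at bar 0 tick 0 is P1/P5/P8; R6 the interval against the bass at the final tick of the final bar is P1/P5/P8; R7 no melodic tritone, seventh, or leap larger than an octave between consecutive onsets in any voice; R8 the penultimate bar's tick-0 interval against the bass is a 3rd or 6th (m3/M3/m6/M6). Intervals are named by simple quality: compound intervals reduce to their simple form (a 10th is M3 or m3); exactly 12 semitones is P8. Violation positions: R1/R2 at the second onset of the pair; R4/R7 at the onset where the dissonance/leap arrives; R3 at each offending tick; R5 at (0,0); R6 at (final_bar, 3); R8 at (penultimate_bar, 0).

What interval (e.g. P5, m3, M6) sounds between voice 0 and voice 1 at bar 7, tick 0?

voice 0=B3 voice 1=G4 -> m6

m6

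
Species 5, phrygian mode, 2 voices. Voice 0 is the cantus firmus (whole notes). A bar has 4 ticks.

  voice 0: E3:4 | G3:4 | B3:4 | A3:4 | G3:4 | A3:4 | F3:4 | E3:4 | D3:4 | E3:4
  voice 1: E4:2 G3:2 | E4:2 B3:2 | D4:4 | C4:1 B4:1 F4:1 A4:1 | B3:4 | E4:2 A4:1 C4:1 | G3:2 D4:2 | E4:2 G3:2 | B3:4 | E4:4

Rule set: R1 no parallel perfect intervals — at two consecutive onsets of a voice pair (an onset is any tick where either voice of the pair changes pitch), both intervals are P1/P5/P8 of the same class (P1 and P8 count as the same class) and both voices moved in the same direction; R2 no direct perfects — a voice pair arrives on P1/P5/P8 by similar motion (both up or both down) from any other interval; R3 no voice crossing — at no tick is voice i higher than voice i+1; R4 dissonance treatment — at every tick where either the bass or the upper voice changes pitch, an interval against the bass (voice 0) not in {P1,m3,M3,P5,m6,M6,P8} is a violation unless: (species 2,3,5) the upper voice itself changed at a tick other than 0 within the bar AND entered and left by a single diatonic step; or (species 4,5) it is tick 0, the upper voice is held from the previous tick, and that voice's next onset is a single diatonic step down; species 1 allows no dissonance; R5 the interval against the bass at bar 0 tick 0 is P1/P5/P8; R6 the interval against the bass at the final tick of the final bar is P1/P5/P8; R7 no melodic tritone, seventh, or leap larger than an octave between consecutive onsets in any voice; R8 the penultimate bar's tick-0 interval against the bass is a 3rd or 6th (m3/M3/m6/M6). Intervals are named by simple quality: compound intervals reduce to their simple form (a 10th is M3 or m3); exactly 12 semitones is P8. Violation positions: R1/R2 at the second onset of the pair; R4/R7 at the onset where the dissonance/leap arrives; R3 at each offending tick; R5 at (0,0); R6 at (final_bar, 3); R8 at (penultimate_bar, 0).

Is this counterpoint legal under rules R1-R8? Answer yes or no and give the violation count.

bar 0: v0=E3 v1=E4 (P8)
bar 1: v0=G3 v1=E4 (M6)
bar 2: v0=B3 v1=D4 (m3)
bar 3: v0=A3 v1=C4 (m3)
bar 4: v0=G3 v1=B3 (M3)
bar 5: v0=A3 v1=E4 (P5)
bar 6: v0=F3 v1=G3 (M2)
bar 7: v0=E3 v1=E4 (P8)
bar 8: v0=D3 v1=B3 (M6)
bar 9: v0=E3 v1=E4 (P8)
  R4 @ bar3.1: A3/B4 M2 untreated
  R7 @ bar3.1: C4->B4 leap 11st
  R7 @ bar3.2: B4->F4 leap 6st
  R7 @ bar4.0: A4->B3 leap 10st
  R2 @ bar5.0: G3/B3 M3 -> A3/E4 P5 similar
  R4 @ bar6.0: F3/G3 M2 untreated
  R2 @ bar9.0: D3/B3 M6 -> E3/E4 P8 similar

No (7 violations)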